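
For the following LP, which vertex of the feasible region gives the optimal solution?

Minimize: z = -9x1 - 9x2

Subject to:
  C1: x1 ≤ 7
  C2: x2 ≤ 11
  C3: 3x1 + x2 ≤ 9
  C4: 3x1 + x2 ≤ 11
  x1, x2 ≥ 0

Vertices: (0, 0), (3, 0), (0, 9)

Evaluate the objective at each vertex of the feasible region:
  z(0, 0) = 0
  z(3, 0) = -27
  z(0, 9) = -81  ←
The minimum is at x1 = 0, x2 = 9.

(0, 9)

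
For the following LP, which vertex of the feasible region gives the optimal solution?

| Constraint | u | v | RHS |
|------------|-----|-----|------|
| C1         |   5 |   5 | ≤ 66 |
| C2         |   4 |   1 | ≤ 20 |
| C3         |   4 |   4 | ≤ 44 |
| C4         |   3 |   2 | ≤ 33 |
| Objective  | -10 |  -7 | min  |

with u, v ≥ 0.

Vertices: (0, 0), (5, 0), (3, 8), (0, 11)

Evaluate the objective at each vertex of the feasible region:
  z(0, 0) = 0
  z(5, 0) = -50
  z(3, 8) = -86  ←
  z(0, 11) = -77
The minimum is at u = 3, v = 8.

(3, 8)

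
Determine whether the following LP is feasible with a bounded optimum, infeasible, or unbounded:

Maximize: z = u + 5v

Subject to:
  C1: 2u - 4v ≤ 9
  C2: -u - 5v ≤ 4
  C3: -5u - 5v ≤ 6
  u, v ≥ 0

Unbounded (objective can increase without bound)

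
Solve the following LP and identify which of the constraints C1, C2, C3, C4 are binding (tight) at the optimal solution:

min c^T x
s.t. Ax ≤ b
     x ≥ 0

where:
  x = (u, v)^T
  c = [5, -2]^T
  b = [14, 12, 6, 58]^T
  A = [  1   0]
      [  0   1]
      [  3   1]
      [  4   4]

At u = 0, v = 6, compute slack b - a·x for each constraint:
  C1: 14 − 0 = 14  (slack)
  C2: 12 − 6 = 6  (slack)
  C3: 6 − 6 = 0  (binding)
  C4: 58 − 24 = 34  (slack)

Optimal: u = 0, v = 6
Binding: C3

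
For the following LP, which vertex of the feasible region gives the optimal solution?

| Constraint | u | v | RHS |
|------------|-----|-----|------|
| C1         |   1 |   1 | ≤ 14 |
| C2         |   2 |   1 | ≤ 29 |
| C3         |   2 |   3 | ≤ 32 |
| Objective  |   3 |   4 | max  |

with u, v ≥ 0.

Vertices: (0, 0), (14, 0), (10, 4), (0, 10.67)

Evaluate the objective at each vertex of the feasible region:
  z(0, 0) = 0
  z(14, 0) = 42
  z(10, 4) = 46  ←
  z(0, 10.67) = 42.67
The maximum is at u = 10, v = 4.

(10, 4)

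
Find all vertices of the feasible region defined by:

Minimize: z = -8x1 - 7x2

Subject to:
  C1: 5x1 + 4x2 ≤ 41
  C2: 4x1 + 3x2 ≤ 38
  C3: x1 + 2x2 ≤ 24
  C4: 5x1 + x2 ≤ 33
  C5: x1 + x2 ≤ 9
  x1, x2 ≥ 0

(0, 0), (6.6, 0), (6.067, 2.667), (5, 4), (0, 9)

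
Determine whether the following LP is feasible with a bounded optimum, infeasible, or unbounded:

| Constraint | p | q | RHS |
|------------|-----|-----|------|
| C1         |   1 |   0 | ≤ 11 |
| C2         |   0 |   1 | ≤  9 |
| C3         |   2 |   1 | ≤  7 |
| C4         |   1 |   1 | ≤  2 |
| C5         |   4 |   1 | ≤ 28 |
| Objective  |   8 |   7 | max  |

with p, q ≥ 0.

Feasible with a bounded optimal solution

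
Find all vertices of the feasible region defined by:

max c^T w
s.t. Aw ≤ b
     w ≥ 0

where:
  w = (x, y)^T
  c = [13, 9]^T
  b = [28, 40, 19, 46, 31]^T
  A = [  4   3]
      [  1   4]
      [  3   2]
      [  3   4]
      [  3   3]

(0, 0), (6.333, 0), (1, 8), (0, 9.333)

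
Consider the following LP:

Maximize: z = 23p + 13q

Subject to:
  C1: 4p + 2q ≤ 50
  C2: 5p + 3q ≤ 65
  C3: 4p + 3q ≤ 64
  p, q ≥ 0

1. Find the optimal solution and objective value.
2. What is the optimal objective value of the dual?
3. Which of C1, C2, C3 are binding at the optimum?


1. p = 10, q = 5, z = 295
2. 295
3. C1, C2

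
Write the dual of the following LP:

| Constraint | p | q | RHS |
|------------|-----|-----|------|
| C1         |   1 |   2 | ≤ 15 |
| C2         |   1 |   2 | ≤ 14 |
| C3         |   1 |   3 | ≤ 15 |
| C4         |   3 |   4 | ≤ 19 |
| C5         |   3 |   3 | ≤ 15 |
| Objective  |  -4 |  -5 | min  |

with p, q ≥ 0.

Primal min cᵀx s.t. Ax ≤ b, x ≥ 0  →  Dual max −bᵀy s.t. Aᵀy ≥ −c, y ≥ 0.

Maximize: z = -15y1 - 14y2 - 15y3 - 19y4 - 15y5

Subject to:
  y1 + y2 + y3 + 3y4 + 3y5 ≥ 4
  2y1 + 2y2 + 3y3 + 4y4 + 3y5 ≥ 5
  y1, y2, y3, y4, y5 ≥ 0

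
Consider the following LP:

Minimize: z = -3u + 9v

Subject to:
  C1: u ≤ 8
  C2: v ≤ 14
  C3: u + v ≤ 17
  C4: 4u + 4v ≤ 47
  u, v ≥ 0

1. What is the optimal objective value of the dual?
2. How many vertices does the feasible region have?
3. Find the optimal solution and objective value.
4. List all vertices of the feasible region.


1. -24
2. 4
3. u = 8, v = 0, z = -24
4. (0, 0), (8, 0), (8, 3.75), (0, 11.75)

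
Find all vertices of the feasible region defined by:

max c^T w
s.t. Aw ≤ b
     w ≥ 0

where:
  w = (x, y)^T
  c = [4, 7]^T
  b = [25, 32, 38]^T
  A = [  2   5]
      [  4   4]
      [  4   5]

(0, 0), (8, 0), (5, 3), (0, 5)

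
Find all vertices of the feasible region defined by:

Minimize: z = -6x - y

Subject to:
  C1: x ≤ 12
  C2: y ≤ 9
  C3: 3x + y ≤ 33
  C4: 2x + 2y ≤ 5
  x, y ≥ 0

(0, 0), (2.5, 0), (0, 2.5)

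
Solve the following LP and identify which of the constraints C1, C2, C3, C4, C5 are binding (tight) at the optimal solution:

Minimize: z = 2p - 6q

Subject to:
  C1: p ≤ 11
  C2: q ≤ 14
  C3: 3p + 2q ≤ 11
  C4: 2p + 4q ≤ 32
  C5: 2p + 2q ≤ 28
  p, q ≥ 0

At p = 0, q = 5.5, compute slack b - a·x for each constraint:
  C1: 11 − 0 = 11  (slack)
  C2: 14 − 5.5 = 8.5  (slack)
  C3: 11 − 11 = 0  (binding)
  C4: 32 − 22 = 10  (slack)
  C5: 28 − 11 = 17  (slack)

Optimal: p = 0, q = 5.5
Binding: C3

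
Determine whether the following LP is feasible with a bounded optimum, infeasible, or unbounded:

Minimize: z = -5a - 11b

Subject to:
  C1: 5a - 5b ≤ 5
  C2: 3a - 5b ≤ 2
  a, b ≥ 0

Unbounded (objective can decrease without bound)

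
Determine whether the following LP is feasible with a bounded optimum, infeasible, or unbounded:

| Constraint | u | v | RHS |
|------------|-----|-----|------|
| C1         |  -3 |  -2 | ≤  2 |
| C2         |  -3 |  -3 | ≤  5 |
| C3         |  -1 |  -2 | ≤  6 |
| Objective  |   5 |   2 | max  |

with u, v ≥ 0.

Unbounded (objective can increase without bound)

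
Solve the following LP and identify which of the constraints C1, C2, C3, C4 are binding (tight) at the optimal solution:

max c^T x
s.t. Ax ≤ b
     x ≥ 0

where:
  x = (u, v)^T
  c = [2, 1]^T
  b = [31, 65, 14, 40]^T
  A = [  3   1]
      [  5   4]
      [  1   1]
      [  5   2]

At u = 4, v = 10, compute slack b - a·x for each constraint:
  C1: 31 − 22 = 9  (slack)
  C2: 65 − 60 = 5  (slack)
  C3: 14 − 14 = 0  (binding)
  C4: 40 − 40 = 0  (binding)

Optimal: u = 4, v = 10
Binding: C3, C4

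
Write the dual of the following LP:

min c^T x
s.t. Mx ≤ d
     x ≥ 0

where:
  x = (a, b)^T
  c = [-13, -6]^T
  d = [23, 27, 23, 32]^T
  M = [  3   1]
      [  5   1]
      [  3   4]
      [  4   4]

Primal min cᵀx s.t. Ax ≤ b, x ≥ 0  →  Dual max −bᵀy s.t. Aᵀy ≥ −c, y ≥ 0.

Maximize: z = -23y1 - 27y2 - 23y3 - 32y4

Subject to:
  3y1 + 5y2 + 3y3 + 4y4 ≥ 13
  y1 + y2 + 4y3 + 4y4 ≥ 6
  y1, y2, y3, y4 ≥ 0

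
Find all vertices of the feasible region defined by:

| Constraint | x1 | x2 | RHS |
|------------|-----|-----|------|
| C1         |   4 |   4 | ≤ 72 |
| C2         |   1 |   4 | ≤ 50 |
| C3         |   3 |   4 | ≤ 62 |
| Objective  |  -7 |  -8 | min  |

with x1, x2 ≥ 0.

(0, 0), (18, 0), (10, 8), (6, 11), (0, 12.5)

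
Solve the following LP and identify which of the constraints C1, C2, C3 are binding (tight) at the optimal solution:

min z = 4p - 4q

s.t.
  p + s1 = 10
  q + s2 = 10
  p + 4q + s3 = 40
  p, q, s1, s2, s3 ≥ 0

At p = 0, q = 10, compute slack b - a·x for each constraint:
  C1: 10 − 0 = 10  (slack)
  C2: 10 − 10 = 0  (binding)
  C3: 40 − 40 = 0  (binding)

Optimal: p = 0, q = 10
Binding: C2, C3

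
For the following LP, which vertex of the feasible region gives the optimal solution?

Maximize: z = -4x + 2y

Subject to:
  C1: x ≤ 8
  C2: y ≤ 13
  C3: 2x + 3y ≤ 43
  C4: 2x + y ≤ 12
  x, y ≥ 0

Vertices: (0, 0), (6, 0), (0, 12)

Evaluate the objective at each vertex of the feasible region:
  z(0, 0) = 0
  z(6, 0) = -24
  z(0, 12) = 24  ←
The maximum is at x = 0, y = 12.

(0, 12)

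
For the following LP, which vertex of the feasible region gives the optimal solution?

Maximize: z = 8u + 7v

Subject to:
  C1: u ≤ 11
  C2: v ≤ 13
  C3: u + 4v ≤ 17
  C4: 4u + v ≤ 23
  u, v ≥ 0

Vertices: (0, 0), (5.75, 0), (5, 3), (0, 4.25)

Evaluate the objective at each vertex of the feasible region:
  z(0, 0) = 0
  z(5.75, 0) = 46
  z(5, 3) = 61  ←
  z(0, 4.25) = 29.75
The maximum is at u = 5, v = 3.

(5, 3)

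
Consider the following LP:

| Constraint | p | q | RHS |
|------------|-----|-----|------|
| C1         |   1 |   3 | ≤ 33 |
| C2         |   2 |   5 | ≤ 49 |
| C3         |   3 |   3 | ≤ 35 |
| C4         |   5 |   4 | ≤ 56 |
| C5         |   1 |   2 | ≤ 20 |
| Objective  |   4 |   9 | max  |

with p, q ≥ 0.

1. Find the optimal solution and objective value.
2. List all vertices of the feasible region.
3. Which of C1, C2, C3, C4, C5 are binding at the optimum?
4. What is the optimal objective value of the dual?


1. p = 2, q = 9, z = 89
2. (0, 0), (11.2, 0), (9.333, 2.333), (3.333, 8.333), (2, 9), (0, 9.8)
3. C2, C5
4. 89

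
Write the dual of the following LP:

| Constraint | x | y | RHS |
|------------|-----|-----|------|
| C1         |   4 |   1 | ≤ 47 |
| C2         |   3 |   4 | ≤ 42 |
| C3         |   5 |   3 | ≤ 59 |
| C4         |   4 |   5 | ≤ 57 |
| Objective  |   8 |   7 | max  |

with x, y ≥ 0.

Primal max cᵀx s.t. Ax ≤ b, x ≥ 0  →  Dual min bᵀy s.t. Aᵀy ≥ c, y ≥ 0.

Minimize: z = 47y1 + 42y2 + 59y3 + 57y4

Subject to:
  4y1 + 3y2 + 5y3 + 4y4 ≥ 8
  y1 + 4y2 + 3y3 + 5y4 ≥ 7
  y1, y2, y3, y4 ≥ 0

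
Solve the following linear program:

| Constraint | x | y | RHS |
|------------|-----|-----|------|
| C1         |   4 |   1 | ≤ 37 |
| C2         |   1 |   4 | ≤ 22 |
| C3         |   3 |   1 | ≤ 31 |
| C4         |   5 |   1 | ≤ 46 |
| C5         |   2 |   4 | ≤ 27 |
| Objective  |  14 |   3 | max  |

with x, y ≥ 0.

Evaluate the objective at each vertex of the feasible region:
  z(0, 0) = 0
  z(9.2, 0) = 128.8
  z(9, 1) = 129  ←
  z(8.643, 2.429) = 128.3
  z(5, 4.25) = 82.75
  z(0, 5.5) = 16.5
The maximum is at x = 9, y = 1.

x = 9, y = 1, z = 129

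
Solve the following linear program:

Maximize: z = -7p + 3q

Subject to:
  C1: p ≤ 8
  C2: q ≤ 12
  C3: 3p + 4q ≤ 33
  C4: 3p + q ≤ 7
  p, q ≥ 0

Evaluate the objective at each vertex of the feasible region:
  z(0, 0) = 0
  z(2.333, 0) = -16.33
  z(0, 7) = 21  ←
The maximum is at p = 0, q = 7.

p = 0, q = 7, z = 21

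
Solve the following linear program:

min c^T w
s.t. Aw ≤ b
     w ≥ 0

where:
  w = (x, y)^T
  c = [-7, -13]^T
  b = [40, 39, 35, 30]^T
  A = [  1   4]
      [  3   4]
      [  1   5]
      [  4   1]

Evaluate the objective at each vertex of the feasible region:
  z(0, 0) = 0
  z(7.5, 0) = -52.5
  z(6.231, 5.077) = -109.6
  z(5, 6) = -113  ←
  z(0, 7) = -91
The minimum is at x = 5, y = 6.

x = 5, y = 6, z = -113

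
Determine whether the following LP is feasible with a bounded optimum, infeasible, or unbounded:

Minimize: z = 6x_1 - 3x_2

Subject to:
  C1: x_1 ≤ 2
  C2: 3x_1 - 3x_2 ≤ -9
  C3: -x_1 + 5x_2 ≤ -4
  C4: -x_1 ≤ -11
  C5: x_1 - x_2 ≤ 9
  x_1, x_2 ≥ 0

Infeasible (no feasible solution exists)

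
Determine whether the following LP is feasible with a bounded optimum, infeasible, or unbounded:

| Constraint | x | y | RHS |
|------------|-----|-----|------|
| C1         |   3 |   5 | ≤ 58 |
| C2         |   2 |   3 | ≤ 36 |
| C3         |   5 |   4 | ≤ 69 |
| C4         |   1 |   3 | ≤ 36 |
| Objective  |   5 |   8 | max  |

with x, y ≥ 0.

Feasible with a bounded optimal solution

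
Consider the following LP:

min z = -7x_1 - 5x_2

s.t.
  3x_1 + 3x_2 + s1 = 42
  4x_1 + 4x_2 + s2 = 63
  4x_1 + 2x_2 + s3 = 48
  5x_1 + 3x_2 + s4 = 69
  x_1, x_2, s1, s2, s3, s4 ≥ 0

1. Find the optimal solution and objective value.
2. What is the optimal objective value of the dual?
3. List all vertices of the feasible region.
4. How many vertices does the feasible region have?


1. x_1 = 10, x_2 = 4, z = -90
2. -90
3. (0, 0), (12, 0), (10, 4), (0, 14)
4. 4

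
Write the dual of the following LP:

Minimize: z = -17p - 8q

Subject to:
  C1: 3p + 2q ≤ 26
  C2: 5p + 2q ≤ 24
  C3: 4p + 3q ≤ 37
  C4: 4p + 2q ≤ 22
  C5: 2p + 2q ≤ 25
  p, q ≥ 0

Primal min cᵀx s.t. Ax ≤ b, x ≥ 0  →  Dual max −bᵀy s.t. Aᵀy ≥ −c, y ≥ 0.

Maximize: z = -26y1 - 24y2 - 37y3 - 22y4 - 25y5

Subject to:
  3y1 + 5y2 + 4y3 + 4y4 + 2y5 ≥ 17
  2y1 + 2y2 + 3y3 + 2y4 + 2y5 ≥ 8
  y1, y2, y3, y4, y5 ≥ 0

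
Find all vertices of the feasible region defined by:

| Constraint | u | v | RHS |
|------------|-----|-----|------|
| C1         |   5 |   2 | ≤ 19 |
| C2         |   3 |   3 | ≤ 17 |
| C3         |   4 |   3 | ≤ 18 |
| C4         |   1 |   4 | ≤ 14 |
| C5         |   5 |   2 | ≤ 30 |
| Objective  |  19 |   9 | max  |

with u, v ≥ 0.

(0, 0), (3.8, 0), (3, 2), (2.308, 2.923), (0, 3.5)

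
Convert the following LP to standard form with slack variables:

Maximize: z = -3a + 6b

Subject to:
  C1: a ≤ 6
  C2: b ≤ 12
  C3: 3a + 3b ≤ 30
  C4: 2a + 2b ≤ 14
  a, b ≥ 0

max z = -3a + 6b

s.t.
  a + s1 = 6
  b + s2 = 12
  3a + 3b + s3 = 30
  2a + 2b + s4 = 14
  a, b, s1, s2, s3, s4 ≥ 0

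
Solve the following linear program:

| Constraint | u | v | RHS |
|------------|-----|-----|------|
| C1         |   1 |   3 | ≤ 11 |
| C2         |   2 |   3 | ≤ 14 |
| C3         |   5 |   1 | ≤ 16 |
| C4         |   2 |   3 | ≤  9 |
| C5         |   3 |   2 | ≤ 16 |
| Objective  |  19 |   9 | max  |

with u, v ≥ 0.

Evaluate the objective at each vertex of the feasible region:
  z(0, 0) = 0
  z(3.2, 0) = 60.8
  z(3, 1) = 66  ←
  z(0, 3) = 27
The maximum is at u = 3, v = 1.

u = 3, v = 1, z = 66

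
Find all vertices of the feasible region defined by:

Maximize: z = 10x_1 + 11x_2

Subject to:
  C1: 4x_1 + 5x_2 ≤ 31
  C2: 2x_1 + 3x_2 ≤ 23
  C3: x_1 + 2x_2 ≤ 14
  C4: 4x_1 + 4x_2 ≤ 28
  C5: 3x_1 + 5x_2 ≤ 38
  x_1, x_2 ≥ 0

(0, 0), (7, 0), (4, 3), (0, 6.2)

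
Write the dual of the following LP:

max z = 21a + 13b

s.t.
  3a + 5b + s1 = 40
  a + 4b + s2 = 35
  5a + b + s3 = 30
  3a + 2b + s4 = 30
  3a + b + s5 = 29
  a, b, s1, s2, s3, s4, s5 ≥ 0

Primal max cᵀx s.t. Ax ≤ b, x ≥ 0  →  Dual min bᵀy s.t. Aᵀy ≥ c, y ≥ 0.

Minimize: z = 40y1 + 35y2 + 30y3 + 30y4 + 29y5

Subject to:
  3y1 + y2 + 5y3 + 3y4 + 3y5 ≥ 21
  5y1 + 4y2 + y3 + 2y4 + y5 ≥ 13
  y1, y2, y3, y4, y5 ≥ 0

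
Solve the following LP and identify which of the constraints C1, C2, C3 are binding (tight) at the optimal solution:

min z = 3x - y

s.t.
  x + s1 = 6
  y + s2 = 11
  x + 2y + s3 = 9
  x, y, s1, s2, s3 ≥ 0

At x = 0, y = 4.5, compute slack b - a·x for each constraint:
  C1: 6 − 0 = 6  (slack)
  C2: 11 − 4.5 = 6.5  (slack)
  C3: 9 − 9 = 0  (binding)

Optimal: x = 0, y = 4.5
Binding: C3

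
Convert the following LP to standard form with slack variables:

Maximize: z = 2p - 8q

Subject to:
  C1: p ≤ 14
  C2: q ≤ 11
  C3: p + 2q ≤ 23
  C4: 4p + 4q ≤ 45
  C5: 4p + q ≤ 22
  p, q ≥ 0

max z = 2p - 8q

s.t.
  p + s1 = 14
  q + s2 = 11
  p + 2q + s3 = 23
  4p + 4q + s4 = 45
  4p + q + s5 = 22
  p, q, s1, s2, s3, s4, s5 ≥ 0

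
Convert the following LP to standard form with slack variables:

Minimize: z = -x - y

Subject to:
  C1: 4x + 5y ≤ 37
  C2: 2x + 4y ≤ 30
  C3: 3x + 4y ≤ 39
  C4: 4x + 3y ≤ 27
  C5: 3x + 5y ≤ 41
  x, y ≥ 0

min z = -x - y

s.t.
  4x + 5y + s1 = 37
  2x + 4y + s2 = 30
  3x + 4y + s3 = 39
  4x + 3y + s4 = 27
  3x + 5y + s5 = 41
  x, y, s1, s2, s3, s4, s5 ≥ 0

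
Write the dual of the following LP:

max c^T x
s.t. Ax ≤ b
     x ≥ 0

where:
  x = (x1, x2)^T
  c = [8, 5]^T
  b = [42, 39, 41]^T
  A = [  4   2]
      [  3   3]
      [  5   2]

Primal max cᵀx s.t. Ax ≤ b, x ≥ 0  →  Dual min bᵀy s.t. Aᵀy ≥ c, y ≥ 0.

Minimize: z = 42y1 + 39y2 + 41y3

Subject to:
  4y1 + 3y2 + 5y3 ≥ 8
  2y1 + 3y2 + 2y3 ≥ 5
  y1, y2, y3 ≥ 0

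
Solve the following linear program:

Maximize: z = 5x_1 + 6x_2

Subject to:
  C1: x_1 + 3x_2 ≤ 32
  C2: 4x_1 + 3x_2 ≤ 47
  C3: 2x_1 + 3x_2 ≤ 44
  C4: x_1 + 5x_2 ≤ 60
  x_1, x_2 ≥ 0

Evaluate the objective at each vertex of the feasible region:
  z(0, 0) = 0
  z(11.75, 0) = 58.75
  z(5, 9) = 79  ←
  z(0, 10.67) = 64
The maximum is at x_1 = 5, x_2 = 9.

x_1 = 5, x_2 = 9, z = 79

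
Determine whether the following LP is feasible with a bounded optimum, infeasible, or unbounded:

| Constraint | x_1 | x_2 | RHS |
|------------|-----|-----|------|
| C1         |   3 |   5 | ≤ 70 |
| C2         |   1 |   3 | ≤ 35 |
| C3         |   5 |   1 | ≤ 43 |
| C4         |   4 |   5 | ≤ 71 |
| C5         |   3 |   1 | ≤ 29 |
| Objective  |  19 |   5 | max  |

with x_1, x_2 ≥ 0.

Feasible with a bounded optimal solution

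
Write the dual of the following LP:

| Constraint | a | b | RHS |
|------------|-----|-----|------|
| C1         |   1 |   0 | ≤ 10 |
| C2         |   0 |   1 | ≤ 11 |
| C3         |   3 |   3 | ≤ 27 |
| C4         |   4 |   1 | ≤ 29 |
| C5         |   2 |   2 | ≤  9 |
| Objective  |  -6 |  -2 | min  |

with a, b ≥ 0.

Primal min cᵀx s.t. Ax ≤ b, x ≥ 0  →  Dual max −bᵀy s.t. Aᵀy ≥ −c, y ≥ 0.

Maximize: z = -10y1 - 11y2 - 27y3 - 29y4 - 9y5

Subject to:
  y1 + 3y3 + 4y4 + 2y5 ≥ 6
  y2 + 3y3 + y4 + 2y5 ≥ 2
  y1, y2, y3, y4, y5 ≥ 0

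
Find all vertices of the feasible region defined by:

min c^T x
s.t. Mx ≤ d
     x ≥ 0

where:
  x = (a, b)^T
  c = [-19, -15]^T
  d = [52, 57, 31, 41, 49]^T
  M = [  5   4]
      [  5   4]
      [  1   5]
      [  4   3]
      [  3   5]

(0, 0), (10.25, 0), (8, 3), (6.476, 4.905), (0, 6.2)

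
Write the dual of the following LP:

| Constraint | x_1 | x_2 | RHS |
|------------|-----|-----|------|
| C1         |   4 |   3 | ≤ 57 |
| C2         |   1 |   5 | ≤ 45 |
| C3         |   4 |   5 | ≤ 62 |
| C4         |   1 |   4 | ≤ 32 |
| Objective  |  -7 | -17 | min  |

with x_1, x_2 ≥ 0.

Primal min cᵀx s.t. Ax ≤ b, x ≥ 0  →  Dual max −bᵀy s.t. Aᵀy ≥ −c, y ≥ 0.

Maximize: z = -57y1 - 45y2 - 62y3 - 32y4

Subject to:
  4y1 + y2 + 4y3 + y4 ≥ 7
  3y1 + 5y2 + 5y3 + 4y4 ≥ 17
  y1, y2, y3, y4 ≥ 0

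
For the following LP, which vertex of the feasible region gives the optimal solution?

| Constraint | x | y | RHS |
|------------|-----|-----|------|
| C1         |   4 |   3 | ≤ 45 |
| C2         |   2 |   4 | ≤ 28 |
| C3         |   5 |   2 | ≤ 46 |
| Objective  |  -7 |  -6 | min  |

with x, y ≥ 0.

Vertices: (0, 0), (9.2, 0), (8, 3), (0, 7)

Evaluate the objective at each vertex of the feasible region:
  z(0, 0) = 0
  z(9.2, 0) = -64.4
  z(8, 3) = -74  ←
  z(0, 7) = -42
The minimum is at x = 8, y = 3.

(8, 3)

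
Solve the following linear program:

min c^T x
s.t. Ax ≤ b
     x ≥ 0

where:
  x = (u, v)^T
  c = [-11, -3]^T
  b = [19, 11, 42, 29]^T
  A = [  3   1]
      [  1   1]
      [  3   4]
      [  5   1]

Evaluate the objective at each vertex of the feasible region:
  z(0, 0) = 0
  z(5.8, 0) = -63.8
  z(5, 4) = -67  ←
  z(4, 7) = -65
  z(2, 9) = -49
  z(0, 10.5) = -31.5
The minimum is at u = 5, v = 4.

u = 5, v = 4, z = -67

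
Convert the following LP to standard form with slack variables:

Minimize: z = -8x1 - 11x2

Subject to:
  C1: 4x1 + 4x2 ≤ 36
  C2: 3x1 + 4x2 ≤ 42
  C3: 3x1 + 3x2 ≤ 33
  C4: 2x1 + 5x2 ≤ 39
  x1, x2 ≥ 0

min z = -8x1 - 11x2

s.t.
  4x1 + 4x2 + s1 = 36
  3x1 + 4x2 + s2 = 42
  3x1 + 3x2 + s3 = 33
  2x1 + 5x2 + s4 = 39
  x1, x2, s1, s2, s3, s4 ≥ 0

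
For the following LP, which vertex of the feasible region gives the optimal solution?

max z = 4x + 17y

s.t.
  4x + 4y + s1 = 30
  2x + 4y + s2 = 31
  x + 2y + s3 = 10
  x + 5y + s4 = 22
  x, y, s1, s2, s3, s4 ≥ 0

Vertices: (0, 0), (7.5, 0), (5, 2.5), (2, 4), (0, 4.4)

Evaluate the objective at each vertex of the feasible region:
  z(0, 0) = 0
  z(7.5, 0) = 30
  z(5, 2.5) = 62.5
  z(2, 4) = 76  ←
  z(0, 4.4) = 74.8
The maximum is at x = 2, y = 4.

(2, 4)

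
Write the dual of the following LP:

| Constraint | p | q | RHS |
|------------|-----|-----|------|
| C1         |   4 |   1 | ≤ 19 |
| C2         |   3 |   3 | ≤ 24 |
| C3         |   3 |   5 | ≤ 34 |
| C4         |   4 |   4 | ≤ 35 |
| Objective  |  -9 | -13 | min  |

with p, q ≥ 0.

Primal min cᵀx s.t. Ax ≤ b, x ≥ 0  →  Dual max −bᵀy s.t. Aᵀy ≥ −c, y ≥ 0.

Maximize: z = -19y1 - 24y2 - 34y3 - 35y4

Subject to:
  4y1 + 3y2 + 3y3 + 4y4 ≥ 9
  y1 + 3y2 + 5y3 + 4y4 ≥ 13
  y1, y2, y3, y4 ≥ 0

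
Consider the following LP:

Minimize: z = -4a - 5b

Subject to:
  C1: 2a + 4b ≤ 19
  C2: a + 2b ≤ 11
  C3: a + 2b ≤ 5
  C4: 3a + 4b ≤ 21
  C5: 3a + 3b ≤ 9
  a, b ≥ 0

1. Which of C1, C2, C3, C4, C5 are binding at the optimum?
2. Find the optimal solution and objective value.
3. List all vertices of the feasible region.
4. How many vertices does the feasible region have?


1. C3, C5
2. a = 1, b = 2, z = -14
3. (0, 0), (3, 0), (1, 2), (0, 2.5)
4. 4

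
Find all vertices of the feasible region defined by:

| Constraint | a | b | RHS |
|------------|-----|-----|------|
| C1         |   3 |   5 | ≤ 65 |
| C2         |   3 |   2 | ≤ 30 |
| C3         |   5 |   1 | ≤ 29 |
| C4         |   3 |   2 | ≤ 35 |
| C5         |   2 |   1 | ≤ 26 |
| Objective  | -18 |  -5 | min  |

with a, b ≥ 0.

(0, 0), (5.8, 0), (4, 9), (2.222, 11.67), (0, 13)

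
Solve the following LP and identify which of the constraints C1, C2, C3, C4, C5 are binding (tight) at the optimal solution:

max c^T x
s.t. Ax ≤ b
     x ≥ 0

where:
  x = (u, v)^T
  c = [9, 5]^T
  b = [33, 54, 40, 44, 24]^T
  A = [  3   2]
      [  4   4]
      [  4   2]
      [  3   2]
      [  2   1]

At u = 7, v = 6, compute slack b - a·x for each constraint:
  C1: 33 − 33 = 0  (binding)
  C2: 54 − 52 = 2  (slack)
  C3: 40 − 40 = 0  (binding)
  C4: 44 − 33 = 11  (slack)
  C5: 24 − 20 = 4  (slack)

Optimal: u = 7, v = 6
Binding: C1, C3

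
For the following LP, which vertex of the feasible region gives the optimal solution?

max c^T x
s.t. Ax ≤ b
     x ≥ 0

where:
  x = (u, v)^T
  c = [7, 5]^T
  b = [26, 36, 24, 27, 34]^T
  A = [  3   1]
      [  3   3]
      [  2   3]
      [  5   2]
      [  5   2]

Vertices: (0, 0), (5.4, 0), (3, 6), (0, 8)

Evaluate the objective at each vertex of the feasible region:
  z(0, 0) = 0
  z(5.4, 0) = 37.8
  z(3, 6) = 51  ←
  z(0, 8) = 40
The maximum is at u = 3, v = 6.

(3, 6)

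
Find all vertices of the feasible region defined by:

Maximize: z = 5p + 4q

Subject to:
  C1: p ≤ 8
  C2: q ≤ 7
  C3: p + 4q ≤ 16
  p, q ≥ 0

(0, 0), (8, 0), (8, 2), (0, 4)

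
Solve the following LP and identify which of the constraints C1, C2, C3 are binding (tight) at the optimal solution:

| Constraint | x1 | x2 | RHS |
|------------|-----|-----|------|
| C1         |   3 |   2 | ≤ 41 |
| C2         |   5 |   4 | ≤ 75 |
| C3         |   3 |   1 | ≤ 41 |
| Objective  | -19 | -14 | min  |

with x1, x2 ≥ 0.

At x1 = 7, x2 = 10, compute slack b - a·x for each constraint:
  C1: 41 − 41 = 0  (binding)
  C2: 75 − 75 = 0  (binding)
  C3: 41 − 31 = 10  (slack)

Optimal: x1 = 7, x2 = 10
Binding: C1, C2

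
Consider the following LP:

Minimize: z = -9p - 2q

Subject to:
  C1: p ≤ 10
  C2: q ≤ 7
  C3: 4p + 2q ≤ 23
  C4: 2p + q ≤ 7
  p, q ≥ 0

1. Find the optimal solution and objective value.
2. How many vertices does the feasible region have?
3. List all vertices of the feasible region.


1. p = 3.5, q = 0, z = -31.5
2. 3
3. (0, 0), (3.5, 0), (0, 7)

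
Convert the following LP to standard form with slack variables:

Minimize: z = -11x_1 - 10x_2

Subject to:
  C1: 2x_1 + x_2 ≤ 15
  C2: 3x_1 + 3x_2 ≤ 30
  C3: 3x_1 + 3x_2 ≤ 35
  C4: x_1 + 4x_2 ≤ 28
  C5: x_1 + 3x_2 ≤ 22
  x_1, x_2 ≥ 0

min z = -11x_1 - 10x_2

s.t.
  2x_1 + x_2 + s1 = 15
  3x_1 + 3x_2 + s2 = 30
  3x_1 + 3x_2 + s3 = 35
  x_1 + 4x_2 + s4 = 28
  x_1 + 3x_2 + s5 = 22
  x_1, x_2, s1, s2, s3, s4, s5 ≥ 0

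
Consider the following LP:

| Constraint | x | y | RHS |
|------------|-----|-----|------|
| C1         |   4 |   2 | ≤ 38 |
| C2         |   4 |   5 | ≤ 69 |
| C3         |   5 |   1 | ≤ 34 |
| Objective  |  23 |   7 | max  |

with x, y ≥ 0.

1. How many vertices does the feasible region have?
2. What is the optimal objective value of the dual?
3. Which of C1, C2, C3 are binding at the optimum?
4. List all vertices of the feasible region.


1. 5
2. 178
3. C1, C3
4. (0, 0), (6.8, 0), (5, 9), (4.333, 10.33), (0, 13.8)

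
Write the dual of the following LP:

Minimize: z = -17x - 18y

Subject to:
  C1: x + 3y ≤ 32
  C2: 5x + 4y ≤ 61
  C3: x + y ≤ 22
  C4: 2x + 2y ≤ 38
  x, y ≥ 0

Primal min cᵀx s.t. Ax ≤ b, x ≥ 0  →  Dual max −bᵀy s.t. Aᵀy ≥ −c, y ≥ 0.

Maximize: z = -32y1 - 61y2 - 22y3 - 38y4

Subject to:
  y1 + 5y2 + y3 + 2y4 ≥ 17
  3y1 + 4y2 + y3 + 2y4 ≥ 18
  y1, y2, y3, y4 ≥ 0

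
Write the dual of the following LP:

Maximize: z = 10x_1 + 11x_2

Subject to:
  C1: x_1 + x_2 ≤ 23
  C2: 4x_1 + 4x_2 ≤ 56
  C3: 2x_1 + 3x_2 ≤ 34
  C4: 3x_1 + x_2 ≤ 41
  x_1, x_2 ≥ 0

Primal max cᵀx s.t. Ax ≤ b, x ≥ 0  →  Dual min bᵀy s.t. Aᵀy ≥ c, y ≥ 0.

Minimize: z = 23y1 + 56y2 + 34y3 + 41y4

Subject to:
  y1 + 4y2 + 2y3 + 3y4 ≥ 10
  y1 + 4y2 + 3y3 + y4 ≥ 11
  y1, y2, y3, y4 ≥ 0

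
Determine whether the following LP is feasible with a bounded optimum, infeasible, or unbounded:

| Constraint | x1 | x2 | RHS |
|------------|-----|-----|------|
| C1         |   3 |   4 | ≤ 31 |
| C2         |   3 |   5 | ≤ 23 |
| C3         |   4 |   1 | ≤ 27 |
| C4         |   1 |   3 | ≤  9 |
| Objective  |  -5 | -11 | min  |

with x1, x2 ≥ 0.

Feasible with a bounded optimal solution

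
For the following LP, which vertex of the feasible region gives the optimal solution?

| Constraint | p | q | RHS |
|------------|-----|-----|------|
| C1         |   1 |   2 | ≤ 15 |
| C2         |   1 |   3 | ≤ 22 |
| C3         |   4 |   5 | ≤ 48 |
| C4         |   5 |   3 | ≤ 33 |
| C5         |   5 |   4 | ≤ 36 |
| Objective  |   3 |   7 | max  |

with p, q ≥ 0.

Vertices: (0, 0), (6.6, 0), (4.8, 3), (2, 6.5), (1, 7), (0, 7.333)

Evaluate the objective at each vertex of the feasible region:
  z(0, 0) = 0
  z(6.6, 0) = 19.8
  z(4.8, 3) = 35.4
  z(2, 6.5) = 51.5
  z(1, 7) = 52  ←
  z(0, 7.333) = 51.33
The maximum is at p = 1, q = 7.

(1, 7)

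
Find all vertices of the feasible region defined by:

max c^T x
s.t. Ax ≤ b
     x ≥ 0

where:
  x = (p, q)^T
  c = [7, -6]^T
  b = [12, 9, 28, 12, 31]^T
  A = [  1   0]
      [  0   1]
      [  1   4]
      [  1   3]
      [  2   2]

(0, 0), (12, 0), (0, 4)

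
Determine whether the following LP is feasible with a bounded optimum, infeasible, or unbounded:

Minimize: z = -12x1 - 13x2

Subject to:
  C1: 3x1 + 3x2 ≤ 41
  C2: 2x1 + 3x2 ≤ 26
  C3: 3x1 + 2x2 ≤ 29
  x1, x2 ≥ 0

Feasible with a bounded optimal solution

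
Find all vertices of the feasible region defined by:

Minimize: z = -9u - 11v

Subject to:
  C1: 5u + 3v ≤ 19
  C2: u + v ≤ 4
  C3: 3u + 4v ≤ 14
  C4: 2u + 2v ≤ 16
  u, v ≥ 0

(0, 0), (3.8, 0), (3.5, 0.5), (2, 2), (0, 3.5)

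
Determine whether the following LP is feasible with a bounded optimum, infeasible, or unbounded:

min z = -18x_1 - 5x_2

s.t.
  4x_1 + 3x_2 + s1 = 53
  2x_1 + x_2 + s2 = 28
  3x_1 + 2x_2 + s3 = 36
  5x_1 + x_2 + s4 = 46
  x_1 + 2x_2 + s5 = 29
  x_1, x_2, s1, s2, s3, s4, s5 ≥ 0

Feasible with a bounded optimal solution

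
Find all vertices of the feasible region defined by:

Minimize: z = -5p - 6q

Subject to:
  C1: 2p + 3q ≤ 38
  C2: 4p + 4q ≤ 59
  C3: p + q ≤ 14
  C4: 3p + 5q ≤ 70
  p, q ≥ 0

(0, 0), (14, 0), (4, 10), (0, 12.67)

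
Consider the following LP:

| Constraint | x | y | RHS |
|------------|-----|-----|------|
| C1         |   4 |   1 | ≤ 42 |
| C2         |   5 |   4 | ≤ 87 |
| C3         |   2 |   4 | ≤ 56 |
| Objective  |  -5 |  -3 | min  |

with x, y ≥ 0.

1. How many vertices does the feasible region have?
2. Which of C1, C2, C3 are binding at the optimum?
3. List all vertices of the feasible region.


1. 4
2. C1, C3
3. (0, 0), (10.5, 0), (8, 10), (0, 14)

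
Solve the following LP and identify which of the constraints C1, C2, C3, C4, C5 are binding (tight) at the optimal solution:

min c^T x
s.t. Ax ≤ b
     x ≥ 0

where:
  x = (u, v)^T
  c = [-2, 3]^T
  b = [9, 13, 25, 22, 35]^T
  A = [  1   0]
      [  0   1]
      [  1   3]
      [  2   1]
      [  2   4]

At u = 9, v = 0, compute slack b - a·x for each constraint:
  C1: 9 − 9 = 0  (binding)
  C2: 13 − 0 = 13  (slack)
  C3: 25 − 9 = 16  (slack)
  C4: 22 − 18 = 4  (slack)
  C5: 35 − 18 = 17  (slack)

Optimal: u = 9, v = 0
Binding: C1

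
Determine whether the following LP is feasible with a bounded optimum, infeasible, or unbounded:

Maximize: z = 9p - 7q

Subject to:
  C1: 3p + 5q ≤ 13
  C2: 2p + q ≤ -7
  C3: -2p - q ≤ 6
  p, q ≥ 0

Infeasible (no feasible solution exists)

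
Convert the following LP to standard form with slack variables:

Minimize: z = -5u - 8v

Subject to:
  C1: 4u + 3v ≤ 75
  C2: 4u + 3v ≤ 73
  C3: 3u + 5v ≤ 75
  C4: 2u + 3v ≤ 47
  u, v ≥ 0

min z = -5u - 8v

s.t.
  4u + 3v + s1 = 75
  4u + 3v + s2 = 73
  3u + 5v + s3 = 75
  2u + 3v + s4 = 47
  u, v, s1, s2, s3, s4 ≥ 0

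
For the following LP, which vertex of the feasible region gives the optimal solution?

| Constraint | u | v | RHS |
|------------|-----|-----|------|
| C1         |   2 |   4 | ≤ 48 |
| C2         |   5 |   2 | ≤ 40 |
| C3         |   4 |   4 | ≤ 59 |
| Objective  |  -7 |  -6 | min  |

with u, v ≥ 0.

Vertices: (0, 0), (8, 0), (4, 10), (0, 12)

Evaluate the objective at each vertex of the feasible region:
  z(0, 0) = 0
  z(8, 0) = -56
  z(4, 10) = -88  ←
  z(0, 12) = -72
The minimum is at u = 4, v = 10.

(4, 10)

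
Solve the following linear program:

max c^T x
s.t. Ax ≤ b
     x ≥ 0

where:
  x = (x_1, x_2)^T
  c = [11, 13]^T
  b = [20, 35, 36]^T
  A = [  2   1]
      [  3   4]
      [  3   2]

Evaluate the objective at each vertex of the feasible region:
  z(0, 0) = 0
  z(10, 0) = 110
  z(9, 2) = 125  ←
  z(0, 8.75) = 113.8
The maximum is at x_1 = 9, x_2 = 2.

x_1 = 9, x_2 = 2, z = 125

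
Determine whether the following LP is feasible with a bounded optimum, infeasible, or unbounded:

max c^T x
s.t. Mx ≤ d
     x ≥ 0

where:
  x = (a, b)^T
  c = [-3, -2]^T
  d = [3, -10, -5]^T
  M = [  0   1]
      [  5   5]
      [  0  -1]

Infeasible (no feasible solution exists)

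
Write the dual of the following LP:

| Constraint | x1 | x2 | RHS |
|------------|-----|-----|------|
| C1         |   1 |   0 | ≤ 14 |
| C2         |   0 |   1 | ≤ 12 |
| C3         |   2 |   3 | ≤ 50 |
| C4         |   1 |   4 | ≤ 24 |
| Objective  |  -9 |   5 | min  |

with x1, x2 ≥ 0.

Primal min cᵀx s.t. Ax ≤ b, x ≥ 0  →  Dual max −bᵀy s.t. Aᵀy ≥ −c, y ≥ 0.

Maximize: z = -14y1 - 12y2 - 50y3 - 24y4

Subject to:
  y1 + 2y3 + y4 ≥ 9
  y2 + 3y3 + 4y4 ≥ -5
  y1, y2, y3, y4 ≥ 0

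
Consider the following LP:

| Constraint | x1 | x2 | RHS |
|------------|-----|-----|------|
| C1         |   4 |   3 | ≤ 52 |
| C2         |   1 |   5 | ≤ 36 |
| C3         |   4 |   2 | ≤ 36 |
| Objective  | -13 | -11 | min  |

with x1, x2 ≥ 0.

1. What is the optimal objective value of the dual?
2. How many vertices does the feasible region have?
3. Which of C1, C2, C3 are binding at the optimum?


1. -144
2. 4
3. C2, C3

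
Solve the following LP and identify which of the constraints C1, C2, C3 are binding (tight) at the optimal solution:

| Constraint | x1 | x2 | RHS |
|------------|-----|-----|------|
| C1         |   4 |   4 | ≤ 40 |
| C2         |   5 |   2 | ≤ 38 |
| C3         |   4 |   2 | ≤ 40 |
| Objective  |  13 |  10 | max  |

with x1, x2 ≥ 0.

At x1 = 6, x2 = 4, compute slack b - a·x for each constraint:
  C1: 40 − 40 = 0  (binding)
  C2: 38 − 38 = 0  (binding)
  C3: 40 − 32 = 8  (slack)

Optimal: x1 = 6, x2 = 4
Binding: C1, C2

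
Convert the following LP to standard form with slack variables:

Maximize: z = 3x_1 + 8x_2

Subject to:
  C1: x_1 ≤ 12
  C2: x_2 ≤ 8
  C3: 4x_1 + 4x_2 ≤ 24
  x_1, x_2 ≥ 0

max z = 3x_1 + 8x_2

s.t.
  x_1 + s1 = 12
  x_2 + s2 = 8
  4x_1 + 4x_2 + s3 = 24
  x_1, x_2, s1, s2, s3 ≥ 0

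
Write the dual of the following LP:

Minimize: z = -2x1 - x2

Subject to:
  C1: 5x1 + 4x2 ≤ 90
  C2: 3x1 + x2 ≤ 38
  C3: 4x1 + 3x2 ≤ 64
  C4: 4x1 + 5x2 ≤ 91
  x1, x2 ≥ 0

Primal min cᵀx s.t. Ax ≤ b, x ≥ 0  →  Dual max −bᵀy s.t. Aᵀy ≥ −c, y ≥ 0.

Maximize: z = -90y1 - 38y2 - 64y3 - 91y4

Subject to:
  5y1 + 3y2 + 4y3 + 4y4 ≥ 2
  4y1 + y2 + 3y3 + 5y4 ≥ 1
  y1, y2, y3, y4 ≥ 0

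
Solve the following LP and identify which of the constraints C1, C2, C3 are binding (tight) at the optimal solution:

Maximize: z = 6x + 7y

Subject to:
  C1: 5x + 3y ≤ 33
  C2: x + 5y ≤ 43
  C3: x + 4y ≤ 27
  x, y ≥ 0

At x = 3, y = 6, compute slack b - a·x for each constraint:
  C1: 33 − 33 = 0  (binding)
  C2: 43 − 33 = 10  (slack)
  C3: 27 − 27 = 0  (binding)

Optimal: x = 3, y = 6
Binding: C1, C3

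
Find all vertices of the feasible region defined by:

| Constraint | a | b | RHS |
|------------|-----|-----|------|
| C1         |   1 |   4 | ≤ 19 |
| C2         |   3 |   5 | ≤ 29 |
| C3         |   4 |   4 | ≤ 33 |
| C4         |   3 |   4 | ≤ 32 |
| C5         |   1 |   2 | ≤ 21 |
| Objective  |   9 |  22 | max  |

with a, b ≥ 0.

(0, 0), (8.25, 0), (6.125, 2.125), (3, 4), (0, 4.75)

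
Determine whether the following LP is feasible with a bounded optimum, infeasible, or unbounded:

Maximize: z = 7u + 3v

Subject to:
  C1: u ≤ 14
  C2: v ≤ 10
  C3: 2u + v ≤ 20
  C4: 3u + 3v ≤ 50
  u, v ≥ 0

Feasible with a bounded optimal solution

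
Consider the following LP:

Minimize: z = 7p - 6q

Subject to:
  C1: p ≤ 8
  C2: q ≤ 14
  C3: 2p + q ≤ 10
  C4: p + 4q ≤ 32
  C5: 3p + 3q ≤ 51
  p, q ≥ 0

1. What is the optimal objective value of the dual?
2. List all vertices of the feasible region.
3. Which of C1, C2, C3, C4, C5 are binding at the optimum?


1. -48
2. (0, 0), (5, 0), (1.143, 7.714), (0, 8)
3. C4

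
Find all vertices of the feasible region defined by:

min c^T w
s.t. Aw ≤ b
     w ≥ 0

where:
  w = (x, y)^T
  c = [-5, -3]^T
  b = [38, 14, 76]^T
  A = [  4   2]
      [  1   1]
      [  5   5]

(0, 0), (9.5, 0), (5, 9), (0, 14)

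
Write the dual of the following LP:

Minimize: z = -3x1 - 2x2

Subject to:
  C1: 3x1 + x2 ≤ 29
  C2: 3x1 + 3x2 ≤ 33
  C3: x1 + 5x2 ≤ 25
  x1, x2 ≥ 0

Primal min cᵀx s.t. Ax ≤ b, x ≥ 0  →  Dual max −bᵀy s.t. Aᵀy ≥ −c, y ≥ 0.

Maximize: z = -29y1 - 33y2 - 25y3

Subject to:
  3y1 + 3y2 + y3 ≥ 3
  y1 + 3y2 + 5y3 ≥ 2
  y1, y2, y3 ≥ 0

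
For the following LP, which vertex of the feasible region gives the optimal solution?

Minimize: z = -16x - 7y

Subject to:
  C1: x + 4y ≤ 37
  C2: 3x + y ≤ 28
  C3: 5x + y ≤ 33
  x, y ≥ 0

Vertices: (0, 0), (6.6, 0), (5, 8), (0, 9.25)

Evaluate the objective at each vertex of the feasible region:
  z(0, 0) = 0
  z(6.6, 0) = -105.6
  z(5, 8) = -136  ←
  z(0, 9.25) = -64.75
The minimum is at x = 5, y = 8.

(5, 8)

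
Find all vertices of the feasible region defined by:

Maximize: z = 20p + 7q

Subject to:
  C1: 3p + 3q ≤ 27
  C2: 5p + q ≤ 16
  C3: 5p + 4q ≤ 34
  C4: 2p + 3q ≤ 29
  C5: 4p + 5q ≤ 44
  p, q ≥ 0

(0, 0), (3.2, 0), (2, 6), (0, 8.5)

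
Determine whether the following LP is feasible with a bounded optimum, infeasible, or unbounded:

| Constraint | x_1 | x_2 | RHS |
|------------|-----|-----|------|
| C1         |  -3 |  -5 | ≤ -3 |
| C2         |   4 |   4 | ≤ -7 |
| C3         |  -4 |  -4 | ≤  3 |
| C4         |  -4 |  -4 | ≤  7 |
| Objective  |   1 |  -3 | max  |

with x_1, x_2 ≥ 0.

Infeasible (no feasible solution exists)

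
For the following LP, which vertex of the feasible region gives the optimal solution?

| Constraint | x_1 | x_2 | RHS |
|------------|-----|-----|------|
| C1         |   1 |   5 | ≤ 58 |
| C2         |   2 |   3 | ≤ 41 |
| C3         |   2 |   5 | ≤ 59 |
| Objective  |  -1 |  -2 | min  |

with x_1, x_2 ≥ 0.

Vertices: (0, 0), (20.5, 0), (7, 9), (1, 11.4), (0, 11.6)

Evaluate the objective at each vertex of the feasible region:
  z(0, 0) = 0
  z(20.5, 0) = -20.5
  z(7, 9) = -25  ←
  z(1, 11.4) = -23.8
  z(0, 11.6) = -23.2
The minimum is at x_1 = 7, x_2 = 9.

(7, 9)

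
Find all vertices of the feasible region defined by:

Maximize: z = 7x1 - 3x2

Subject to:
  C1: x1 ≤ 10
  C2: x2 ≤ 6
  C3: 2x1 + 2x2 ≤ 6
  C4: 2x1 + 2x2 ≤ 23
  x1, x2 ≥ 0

(0, 0), (3, 0), (0, 3)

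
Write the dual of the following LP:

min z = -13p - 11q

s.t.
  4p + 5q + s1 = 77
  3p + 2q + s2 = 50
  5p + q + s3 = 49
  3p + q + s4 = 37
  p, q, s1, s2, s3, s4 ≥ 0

Primal min cᵀx s.t. Ax ≤ b, x ≥ 0  →  Dual max −bᵀy s.t. Aᵀy ≥ −c, y ≥ 0.

Maximize: z = -77y1 - 50y2 - 49y3 - 37y4

Subject to:
  4y1 + 3y2 + 5y3 + 3y4 ≥ 13
  5y1 + 2y2 + y3 + y4 ≥ 11
  y1, y2, y3, y4 ≥ 0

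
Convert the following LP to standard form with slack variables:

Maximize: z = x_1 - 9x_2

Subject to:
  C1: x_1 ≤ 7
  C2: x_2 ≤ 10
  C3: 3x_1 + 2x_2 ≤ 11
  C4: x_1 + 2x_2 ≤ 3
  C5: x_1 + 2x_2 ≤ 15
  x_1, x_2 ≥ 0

max z = x_1 - 9x_2

s.t.
  x_1 + s1 = 7
  x_2 + s2 = 10
  3x_1 + 2x_2 + s3 = 11
  x_1 + 2x_2 + s4 = 3
  x_1 + 2x_2 + s5 = 15
  x_1, x_2, s1, s2, s3, s4, s5 ≥ 0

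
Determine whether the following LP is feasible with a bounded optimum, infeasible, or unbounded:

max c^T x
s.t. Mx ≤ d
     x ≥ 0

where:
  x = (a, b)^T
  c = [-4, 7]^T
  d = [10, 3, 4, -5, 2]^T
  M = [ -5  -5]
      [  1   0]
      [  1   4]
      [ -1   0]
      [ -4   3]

Infeasible (no feasible solution exists)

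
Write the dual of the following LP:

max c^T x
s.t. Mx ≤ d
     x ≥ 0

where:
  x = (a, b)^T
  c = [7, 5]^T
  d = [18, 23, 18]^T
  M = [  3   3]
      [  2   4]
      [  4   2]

Primal max cᵀx s.t. Ax ≤ b, x ≥ 0  →  Dual min bᵀy s.t. Aᵀy ≥ c, y ≥ 0.

Minimize: z = 18y1 + 23y2 + 18y3

Subject to:
  3y1 + 2y2 + 4y3 ≥ 7
  3y1 + 4y2 + 2y3 ≥ 5
  y1, y2, y3 ≥ 0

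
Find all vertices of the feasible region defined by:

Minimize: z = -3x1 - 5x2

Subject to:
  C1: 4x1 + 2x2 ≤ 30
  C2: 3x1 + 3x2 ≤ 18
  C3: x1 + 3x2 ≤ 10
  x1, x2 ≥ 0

(0, 0), (6, 0), (4, 2), (0, 3.333)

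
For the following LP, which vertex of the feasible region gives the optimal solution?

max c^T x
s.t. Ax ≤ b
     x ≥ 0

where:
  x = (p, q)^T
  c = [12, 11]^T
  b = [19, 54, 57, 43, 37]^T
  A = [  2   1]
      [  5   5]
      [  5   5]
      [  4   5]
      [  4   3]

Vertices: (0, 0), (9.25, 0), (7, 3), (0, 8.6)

Evaluate the objective at each vertex of the feasible region:
  z(0, 0) = 0
  z(9.25, 0) = 111
  z(7, 3) = 117  ←
  z(0, 8.6) = 94.6
The maximum is at p = 7, q = 3.

(7, 3)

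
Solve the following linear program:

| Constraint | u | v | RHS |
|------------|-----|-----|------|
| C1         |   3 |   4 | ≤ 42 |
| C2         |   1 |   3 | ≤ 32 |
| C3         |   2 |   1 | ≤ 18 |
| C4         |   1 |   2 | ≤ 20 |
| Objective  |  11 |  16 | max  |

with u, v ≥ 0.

Evaluate the objective at each vertex of the feasible region:
  z(0, 0) = 0
  z(9, 0) = 99
  z(6, 6) = 162
  z(2, 9) = 166  ←
  z(0, 10) = 160
The maximum is at u = 2, v = 9.

u = 2, v = 9, z = 166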